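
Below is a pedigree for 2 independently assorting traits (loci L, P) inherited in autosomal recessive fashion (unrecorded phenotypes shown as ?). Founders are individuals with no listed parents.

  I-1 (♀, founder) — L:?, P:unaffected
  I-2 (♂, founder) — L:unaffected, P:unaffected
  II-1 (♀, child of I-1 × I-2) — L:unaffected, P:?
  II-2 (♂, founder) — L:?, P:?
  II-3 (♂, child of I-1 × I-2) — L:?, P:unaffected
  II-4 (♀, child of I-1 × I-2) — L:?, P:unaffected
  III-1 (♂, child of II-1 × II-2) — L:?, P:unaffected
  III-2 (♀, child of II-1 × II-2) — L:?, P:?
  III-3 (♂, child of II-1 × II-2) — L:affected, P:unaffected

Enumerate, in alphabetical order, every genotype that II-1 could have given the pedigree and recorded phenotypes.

L/I-1 ? ·: LL|Ll|ll
L/I-2 un ·: LL|Ll
L/II-1 un I-1×I-2: Ll
L/II-2 ? ·: Ll|ll
L/II-3 ? I-1×I-2: LL|Ll|ll
L/II-4 ? I-1×I-2: LL|Ll|ll
L/III-1 ? II-1×II-2: LL|Ll|ll
L/III-2 ? II-1×II-2: LL|Ll|ll
L/III-3 aff II-1×II-2: ll
⇒ L over [I-1,I-2,II-1,II-2,II-3,II-4,III-1,III-2,III-3]: 286 consistent
P/I-1 un ·: PP|Pp
P/I-2 un ·: PP|Pp
P/II-1 ? I-1×I-2: PP|Pp|pp
P/II-2 ? ·: PP|Pp|pp
P/II-3 un I-1×I-2: PP|Pp
P/II-4 un I-1×I-2: PP|Pp
P/III-1 un II-1×II-2: PP|Pp
P/III-2 ? II-1×II-2: PP|Pp|pp
P/III-3 un II-1×II-2: PP|Pp
⇒ P over [I-1,I-2,II-1,II-2,II-3,II-4,III-1,III-2,III-3]: 406 consistent

II-1 ∈ {Ll PP, Ll Pp, Ll pp}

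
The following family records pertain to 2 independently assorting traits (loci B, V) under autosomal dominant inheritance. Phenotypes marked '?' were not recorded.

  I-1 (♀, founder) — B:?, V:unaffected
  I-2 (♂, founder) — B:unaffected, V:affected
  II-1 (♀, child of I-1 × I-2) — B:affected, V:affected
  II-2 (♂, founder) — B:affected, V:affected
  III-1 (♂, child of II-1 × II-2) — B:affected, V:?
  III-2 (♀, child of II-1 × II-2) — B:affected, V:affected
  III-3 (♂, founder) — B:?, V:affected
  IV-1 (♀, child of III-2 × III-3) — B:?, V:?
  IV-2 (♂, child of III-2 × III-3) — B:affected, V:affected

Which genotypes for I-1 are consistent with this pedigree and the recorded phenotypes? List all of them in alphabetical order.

I-1 ∈ {BB vv, Bb vv}

B/I-1 ? ·: Bb|BB
B/I-2 un ·: bb
B/II-1 aff I-1×I-2: Bb
B/II-2 aff ·: Bb|BB
B/III-1 aff II-1×II-2: Bb|BB
B/III-2 aff II-1×II-2: Bb|BB
B/III-3 ? ·: bb|Bb|BB
B/IV-1 ? III-2×III-3: bb|Bb|BB
B/IV-2 aff III-2×III-3: Bb|BB
⇒ B over [I-1,I-2,II-1,II-2,III-1,III-2,III-3,IV-1,IV-2]: 144 consistent
V/I-1 un ·: vv
V/I-2 aff ·: Vv|VV
V/II-1 aff I-1×I-2: Vv
V/II-2 aff ·: Vv|VV
V/III-1 ? II-1×II-2: vv|Vv|VV
V/III-2 aff II-1×II-2: Vv|VV
V/III-3 aff ·: Vv|VV
V/IV-1 ? III-2×III-3: vv|Vv|VV
V/IV-2 aff III-2×III-3: Vv|VV
⇒ V over [I-1,I-2,II-1,II-2,III-1,III-2,III-3,IV-1,IV-2]: 150 consistent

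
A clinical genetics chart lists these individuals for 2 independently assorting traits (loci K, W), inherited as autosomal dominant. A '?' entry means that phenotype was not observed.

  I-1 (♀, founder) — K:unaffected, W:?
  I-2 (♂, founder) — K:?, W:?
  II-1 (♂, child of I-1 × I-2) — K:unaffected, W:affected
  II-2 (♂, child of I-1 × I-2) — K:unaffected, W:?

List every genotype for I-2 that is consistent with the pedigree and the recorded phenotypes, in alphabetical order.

K/I-1 un ·: kk
K/I-2 ? ·: kk|Kk
K/II-1 un I-1×I-2: kk
K/II-2 un I-1×I-2: kk
⇒ K over [I-1,I-2,II-1,II-2]: 2 consistent
W/I-1 ? ·: ww|Ww|WW
W/I-2 ? ·: ww|Ww|WW
W/II-1 aff I-1×I-2: Ww|WW
W/II-2 ? I-1×I-2: ww|Ww|WW
⇒ W over [I-1,I-2,II-1,II-2]: 21 consistent

I-2 ∈ {Kk WW, Kk Ww, Kk ww, kk WW, kk Ww, kk ww}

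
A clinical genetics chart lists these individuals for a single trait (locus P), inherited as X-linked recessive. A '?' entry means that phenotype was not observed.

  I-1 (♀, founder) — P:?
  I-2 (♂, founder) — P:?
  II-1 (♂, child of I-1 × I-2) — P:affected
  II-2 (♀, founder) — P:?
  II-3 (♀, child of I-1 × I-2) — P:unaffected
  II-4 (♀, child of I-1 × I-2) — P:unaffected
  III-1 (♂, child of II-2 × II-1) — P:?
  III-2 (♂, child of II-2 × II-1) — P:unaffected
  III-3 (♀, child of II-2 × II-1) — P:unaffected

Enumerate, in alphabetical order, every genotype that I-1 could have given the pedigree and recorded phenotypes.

I-1 ∈ {X^PX^p, X^pX^p}

P/I-1 ? ·: X^PX^p|X^pX^p
P/I-2 ? ·: X^PY|X^pY
P/II-1 aff I-1×I-2: X^pY
P/II-2 ? ·: X^PX^P|X^PX^p
P/II-3 un I-1×I-2: X^PX^P|X^PX^p
P/II-4 un I-1×I-2: X^PX^P|X^PX^p
P/III-1 ? II-2×II-1: X^PY|X^pY
P/III-2 un II-2×II-1: X^PY
P/III-3 un II-2×II-1: X^PX^p
⇒ P over [I-1,I-2,II-1,II-2,II-3,II-4,III-1,III-2,III-3]: 18 consistent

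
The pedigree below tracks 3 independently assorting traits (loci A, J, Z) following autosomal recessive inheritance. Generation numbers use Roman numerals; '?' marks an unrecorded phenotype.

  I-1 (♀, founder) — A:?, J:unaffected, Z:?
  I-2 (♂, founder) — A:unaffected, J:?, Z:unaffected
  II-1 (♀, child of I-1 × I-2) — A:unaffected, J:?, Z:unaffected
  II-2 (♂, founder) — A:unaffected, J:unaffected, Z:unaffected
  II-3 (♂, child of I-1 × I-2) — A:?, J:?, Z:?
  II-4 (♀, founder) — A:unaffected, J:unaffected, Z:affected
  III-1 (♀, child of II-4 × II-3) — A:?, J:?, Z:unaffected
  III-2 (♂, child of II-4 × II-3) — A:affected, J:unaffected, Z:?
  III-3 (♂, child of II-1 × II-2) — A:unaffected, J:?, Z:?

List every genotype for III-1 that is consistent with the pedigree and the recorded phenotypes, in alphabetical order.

III-1 ∈ {AA JJ Zz, AA Jj Zz, AA jj Zz, Aa JJ Zz, Aa Jj Zz, Aa jj Zz, aa JJ Zz, aa Jj Zz, aa jj Zz}

A/I-1 ? ·: AA|Aa|aa
A/I-2 un ·: AA|Aa
A/II-1 un I-1×I-2: AA|Aa
A/II-2 un ·: AA|Aa
A/II-3 ? I-1×I-2: Aa|aa
A/II-4 un ·: Aa
A/III-1 ? II-4×II-3: AA|Aa|aa
A/III-2 aff II-4×II-3: aa
A/III-3 un II-1×II-2: AA|Aa
⇒ A over [I-1,I-2,II-1,II-2,II-3,II-4,III-1,III-2,III-3]: 109 consistent
J/I-1 un ·: JJ|Jj
J/I-2 ? ·: JJ|Jj|jj
J/II-1 ? I-1×I-2: JJ|Jj|jj
J/II-2 un ·: JJ|Jj
J/II-3 ? I-1×I-2: JJ|Jj|jj
J/II-4 un ·: JJ|Jj
J/III-1 ? II-4×II-3: JJ|Jj|jj
J/III-2 un II-4×II-3: JJ|Jj
J/III-3 ? II-1×II-2: JJ|Jj|jj
⇒ J over [I-1,I-2,II-1,II-2,II-3,II-4,III-1,III-2,III-3]: 607 consistent
Z/I-1 ? ·: ZZ|Zz|zz
Z/I-2 un ·: ZZ|Zz
Z/II-1 un I-1×I-2: ZZ|Zz
Z/II-2 un ·: ZZ|Zz
Z/II-3 ? I-1×I-2: ZZ|Zz
Z/II-4 aff ·: zz
Z/III-1 un II-4×II-3: Zz
Z/III-2 ? II-4×II-3: Zz|zz
Z/III-3 ? II-1×II-2: ZZ|Zz|zz
⇒ Z over [I-1,I-2,II-1,II-2,II-3,II-4,III-1,III-2,III-3]: 95 consistent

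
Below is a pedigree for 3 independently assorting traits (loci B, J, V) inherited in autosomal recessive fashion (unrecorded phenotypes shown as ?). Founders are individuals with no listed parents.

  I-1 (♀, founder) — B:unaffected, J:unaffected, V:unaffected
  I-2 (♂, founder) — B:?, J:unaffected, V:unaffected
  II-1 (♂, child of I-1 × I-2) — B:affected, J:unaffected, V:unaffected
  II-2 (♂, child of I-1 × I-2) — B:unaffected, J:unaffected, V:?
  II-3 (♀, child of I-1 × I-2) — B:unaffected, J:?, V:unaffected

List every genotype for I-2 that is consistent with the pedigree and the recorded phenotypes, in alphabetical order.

B/I-1 un ·: Bb
B/I-2 ? ·: Bb|bb
B/II-1 aff I-1×I-2: bb
B/II-2 un I-1×I-2: BB|Bb
B/II-3 un I-1×I-2: BB|Bb
⇒ B over [I-1,I-2,II-1,II-2,II-3]: 5 consistent
J/I-1 un ·: JJ|Jj
J/I-2 un ·: JJ|Jj
J/II-1 un I-1×I-2: JJ|Jj
J/II-2 un I-1×I-2: JJ|Jj
J/II-3 ? I-1×I-2: JJ|Jj|jj
⇒ J over [I-1,I-2,II-1,II-2,II-3]: 29 consistent
V/I-1 un ·: VV|Vv
V/I-2 un ·: VV|Vv
V/II-1 un I-1×I-2: VV|Vv
V/II-2 ? I-1×I-2: VV|Vv|vv
V/II-3 un I-1×I-2: VV|Vv
⇒ V over [I-1,I-2,II-1,II-2,II-3]: 29 consistent

I-2 ∈ {Bb JJ VV, Bb JJ Vv, Bb Jj VV, Bb Jj Vv, bb JJ VV, bb JJ Vv, bb Jj VV, bb Jj Vv}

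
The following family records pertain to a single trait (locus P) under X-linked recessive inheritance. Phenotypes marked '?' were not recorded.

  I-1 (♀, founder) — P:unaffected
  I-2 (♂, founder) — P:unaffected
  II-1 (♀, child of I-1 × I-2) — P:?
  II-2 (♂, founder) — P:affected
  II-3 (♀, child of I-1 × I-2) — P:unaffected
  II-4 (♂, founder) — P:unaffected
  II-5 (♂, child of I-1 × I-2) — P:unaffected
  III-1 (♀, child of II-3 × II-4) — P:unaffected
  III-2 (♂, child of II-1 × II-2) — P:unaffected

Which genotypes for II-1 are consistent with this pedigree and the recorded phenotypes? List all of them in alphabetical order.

P/I-1 un ·: X^PX^P|X^PX^p
P/I-2 un ·: X^PY
P/II-1 ? I-1×I-2: X^PX^P|X^PX^p
P/II-2 aff ·: X^pY
P/II-3 un I-1×I-2: X^PX^P|X^PX^p
P/II-4 un ·: X^PY
P/II-5 un I-1×I-2: X^PY
P/III-1 un II-3×II-4: X^PX^P|X^PX^p
P/III-2 un II-1×II-2: X^PY
⇒ P over [I-1,I-2,II-1,II-2,II-3,II-4,II-5,III-1,III-2]: 7 consistent

II-1 ∈ {X^PX^P, X^PX^p}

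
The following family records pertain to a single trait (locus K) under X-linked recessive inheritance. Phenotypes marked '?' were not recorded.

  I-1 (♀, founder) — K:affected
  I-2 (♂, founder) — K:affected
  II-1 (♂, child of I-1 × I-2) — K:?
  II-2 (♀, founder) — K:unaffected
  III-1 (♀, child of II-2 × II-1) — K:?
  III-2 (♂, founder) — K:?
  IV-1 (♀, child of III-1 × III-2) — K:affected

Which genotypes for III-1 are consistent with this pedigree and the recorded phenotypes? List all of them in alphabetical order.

K/I-1 aff ·: X^kX^k
K/I-2 aff ·: X^kY
K/II-1 ? I-1×I-2: X^kY
K/II-2 un ·: X^KX^K|X^KX^k
K/III-1 ? II-2×II-1: X^KX^k|X^kX^k
K/III-2 ? ·: X^kY
K/IV-1 aff III-1×III-2: X^kX^k
⇒ K over [I-1,I-2,II-1,II-2,III-1,III-2,IV-1]: 3 consistent

III-1 ∈ {X^KX^k, X^kX^k}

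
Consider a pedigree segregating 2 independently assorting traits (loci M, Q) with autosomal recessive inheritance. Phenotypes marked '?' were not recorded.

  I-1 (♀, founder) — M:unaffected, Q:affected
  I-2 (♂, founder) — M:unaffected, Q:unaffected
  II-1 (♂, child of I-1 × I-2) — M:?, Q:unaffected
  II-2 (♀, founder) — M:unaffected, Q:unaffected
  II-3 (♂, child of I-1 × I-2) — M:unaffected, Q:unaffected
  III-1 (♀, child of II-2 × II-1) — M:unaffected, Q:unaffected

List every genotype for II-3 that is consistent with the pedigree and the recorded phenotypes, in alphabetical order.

II-3 ∈ {MM Qq, Mm Qq}

M/I-1 un ·: MM|Mm
M/I-2 un ·: MM|Mm
M/II-1 ? I-1×I-2: MM|Mm|mm
M/II-2 un ·: MM|Mm
M/II-3 un I-1×I-2: MM|Mm
M/III-1 un II-2×II-1: MM|Mm
⇒ M over [I-1,I-2,II-1,II-2,II-3,III-1]: 49 consistent
Q/I-1 aff ·: qq
Q/I-2 un ·: QQ|Qq
Q/II-1 un I-1×I-2: Qq
Q/II-2 un ·: QQ|Qq
Q/II-3 un I-1×I-2: Qq
Q/III-1 un II-2×II-1: QQ|Qq
⇒ Q over [I-1,I-2,II-1,II-2,II-3,III-1]: 8 consistent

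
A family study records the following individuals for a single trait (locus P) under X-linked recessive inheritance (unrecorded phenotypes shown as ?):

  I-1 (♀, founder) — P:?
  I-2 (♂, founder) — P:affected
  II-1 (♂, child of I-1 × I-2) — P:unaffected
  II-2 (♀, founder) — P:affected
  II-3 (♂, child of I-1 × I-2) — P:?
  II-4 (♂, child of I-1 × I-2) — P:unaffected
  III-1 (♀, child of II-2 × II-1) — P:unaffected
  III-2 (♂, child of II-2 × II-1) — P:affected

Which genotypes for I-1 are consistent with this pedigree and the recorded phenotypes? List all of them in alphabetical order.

P/I-1 ? ·: X^PX^P|X^PX^p
P/I-2 aff ·: X^pY
P/II-1 un I-1×I-2: X^PY
P/II-2 aff ·: X^pX^p
P/II-3 ? I-1×I-2: X^PY|X^pY
P/II-4 un I-1×I-2: X^PY
P/III-1 un II-2×II-1: X^PX^p
P/III-2 aff II-2×II-1: X^pY
⇒ P over [I-1,I-2,II-1,II-2,II-3,II-4,III-1,III-2]: 3 consistent

I-1 ∈ {X^PX^P, X^PX^p}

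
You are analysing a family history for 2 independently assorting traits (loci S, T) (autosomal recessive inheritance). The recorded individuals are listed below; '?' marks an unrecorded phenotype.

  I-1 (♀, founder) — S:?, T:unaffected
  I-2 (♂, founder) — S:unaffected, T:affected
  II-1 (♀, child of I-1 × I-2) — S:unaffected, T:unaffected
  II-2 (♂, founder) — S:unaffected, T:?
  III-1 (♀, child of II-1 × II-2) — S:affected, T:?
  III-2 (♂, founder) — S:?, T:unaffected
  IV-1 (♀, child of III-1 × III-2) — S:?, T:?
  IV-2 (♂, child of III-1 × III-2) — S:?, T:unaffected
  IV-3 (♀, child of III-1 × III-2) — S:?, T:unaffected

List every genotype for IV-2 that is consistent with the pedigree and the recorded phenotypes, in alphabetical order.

IV-2 ∈ {Ss TT, Ss Tt, ss TT, ss Tt}

S/I-1 ? ·: SS|Ss|ss
S/I-2 un ·: SS|Ss
S/II-1 un I-1×I-2: Ss
S/II-2 un ·: Ss
S/III-1 aff II-1×II-2: ss
S/III-2 ? ·: SS|Ss|ss
S/IV-1 ? III-1×III-2: Ss|ss
S/IV-2 ? III-1×III-2: Ss|ss
S/IV-3 ? III-1×III-2: Ss|ss
⇒ S over [I-1,I-2,II-1,II-2,III-1,III-2,IV-1,IV-2,IV-3]: 50 consistent
T/I-1 un ·: TT|Tt
T/I-2 aff ·: tt
T/II-1 un I-1×I-2: Tt
T/II-2 ? ·: TT|Tt|tt
T/III-1 ? II-1×II-2: TT|Tt|tt
T/III-2 un ·: TT|Tt
T/IV-1 ? III-1×III-2: TT|Tt|tt
T/IV-2 un III-1×III-2: TT|Tt
T/IV-3 un III-1×III-2: TT|Tt
⇒ T over [I-1,I-2,II-1,II-2,III-1,III-2,IV-1,IV-2,IV-3]: 168 consistent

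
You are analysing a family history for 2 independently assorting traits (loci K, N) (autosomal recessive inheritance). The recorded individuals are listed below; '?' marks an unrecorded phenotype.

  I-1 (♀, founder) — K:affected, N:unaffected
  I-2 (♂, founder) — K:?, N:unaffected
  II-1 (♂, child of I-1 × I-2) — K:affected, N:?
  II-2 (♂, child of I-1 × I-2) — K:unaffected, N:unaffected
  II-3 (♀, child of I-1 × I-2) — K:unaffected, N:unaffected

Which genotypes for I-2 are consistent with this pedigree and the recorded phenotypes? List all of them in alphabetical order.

K/I-1 aff ·: kk
K/I-2 ? ·: Kk
K/II-1 aff I-1×I-2: kk
K/II-2 un I-1×I-2: Kk
K/II-3 un I-1×I-2: Kk
⇒ K over [I-1,I-2,II-1,II-2,II-3]: 1 consistent
N/I-1 un ·: NN|Nn
N/I-2 un ·: NN|Nn
N/II-1 ? I-1×I-2: NN|Nn|nn
N/II-2 un I-1×I-2: NN|Nn
N/II-3 un I-1×I-2: NN|Nn
⇒ N over [I-1,I-2,II-1,II-2,II-3]: 29 consistent

I-2 ∈ {Kk NN, Kk Nn}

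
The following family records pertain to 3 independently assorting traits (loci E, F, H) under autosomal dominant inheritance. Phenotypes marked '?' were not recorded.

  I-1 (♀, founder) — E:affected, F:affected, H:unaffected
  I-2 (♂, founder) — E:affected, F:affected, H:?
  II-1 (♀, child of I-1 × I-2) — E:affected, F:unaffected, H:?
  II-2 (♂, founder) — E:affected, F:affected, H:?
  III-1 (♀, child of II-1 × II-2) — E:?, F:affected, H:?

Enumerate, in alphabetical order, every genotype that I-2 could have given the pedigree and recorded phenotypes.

E/I-1 aff ·: Ee|EE
E/I-2 aff ·: Ee|EE
E/II-1 aff I-1×I-2: Ee|EE
E/II-2 aff ·: Ee|EE
E/III-1 ? II-1×II-2: ee|Ee|EE
⇒ E over [I-1,I-2,II-1,II-2,III-1]: 27 consistent
F/I-1 aff ·: Ff
F/I-2 aff ·: Ff
F/II-1 un I-1×I-2: ff
F/II-2 aff ·: Ff|FF
F/III-1 aff II-1×II-2: Ff
⇒ F over [I-1,I-2,II-1,II-2,III-1]: 2 consistent
H/I-1 un ·: hh
H/I-2 ? ·: hh|Hh|HH
H/II-1 ? I-1×I-2: hh|Hh
H/II-2 ? ·: hh|Hh|HH
H/III-1 ? II-1×II-2: hh|Hh|HH
⇒ H over [I-1,I-2,II-1,II-2,III-1]: 22 consistent

I-2 ∈ {EE Ff HH, EE Ff Hh, EE Ff hh, Ee Ff HH, Ee Ff Hh, Ee Ff hh}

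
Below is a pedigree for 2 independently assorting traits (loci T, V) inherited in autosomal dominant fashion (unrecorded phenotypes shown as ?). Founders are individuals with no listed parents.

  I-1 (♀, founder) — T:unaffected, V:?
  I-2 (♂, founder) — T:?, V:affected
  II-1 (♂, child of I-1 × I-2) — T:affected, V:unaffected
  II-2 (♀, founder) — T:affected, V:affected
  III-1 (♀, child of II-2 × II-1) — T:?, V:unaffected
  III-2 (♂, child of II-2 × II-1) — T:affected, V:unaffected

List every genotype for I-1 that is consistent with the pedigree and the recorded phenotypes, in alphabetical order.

I-1 ∈ {tt Vv, tt vv}

T/I-1 un ·: tt
T/I-2 ? ·: Tt|TT
T/II-1 aff I-1×I-2: Tt
T/II-2 aff ·: Tt|TT
T/III-1 ? II-2×II-1: tt|Tt|TT
T/III-2 aff II-2×II-1: Tt|TT
⇒ T over [I-1,I-2,II-1,II-2,III-1,III-2]: 20 consistent
V/I-1 ? ·: vv|Vv
V/I-2 aff ·: Vv
V/II-1 un I-1×I-2: vv
V/II-2 aff ·: Vv
V/III-1 un II-2×II-1: vv
V/III-2 un II-2×II-1: vv
⇒ V over [I-1,I-2,II-1,II-2,III-1,III-2]: 2 consistent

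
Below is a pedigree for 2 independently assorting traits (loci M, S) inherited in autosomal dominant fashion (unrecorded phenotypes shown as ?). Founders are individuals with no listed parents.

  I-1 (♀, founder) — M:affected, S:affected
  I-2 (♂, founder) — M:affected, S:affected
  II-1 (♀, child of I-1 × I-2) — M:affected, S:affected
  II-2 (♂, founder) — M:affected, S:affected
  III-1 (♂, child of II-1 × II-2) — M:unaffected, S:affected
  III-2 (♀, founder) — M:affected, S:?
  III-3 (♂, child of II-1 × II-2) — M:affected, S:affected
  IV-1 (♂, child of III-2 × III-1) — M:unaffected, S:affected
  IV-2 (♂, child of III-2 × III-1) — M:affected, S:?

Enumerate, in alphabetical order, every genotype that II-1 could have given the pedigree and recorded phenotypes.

M/I-1 aff ·: Mm|MM
M/I-2 aff ·: Mm|MM
M/II-1 aff I-1×I-2: Mm
M/II-2 aff ·: Mm
M/III-1 un II-1×II-2: mm
M/III-2 aff ·: Mm
M/III-3 aff II-1×II-2: Mm|MM
M/IV-1 un III-2×III-1: mm
M/IV-2 aff III-2×III-1: Mm
⇒ M over [I-1,I-2,II-1,II-2,III-1,III-2,III-3,IV-1,IV-2]: 6 consistent
S/I-1 aff ·: Ss|SS
S/I-2 aff ·: Ss|SS
S/II-1 aff I-1×I-2: Ss|SS
S/II-2 aff ·: Ss|SS
S/III-1 aff II-1×II-2: Ss|SS
S/III-2 ? ·: ss|Ss|SS
S/III-3 aff II-1×II-2: Ss|SS
S/IV-1 aff III-2×III-1: Ss|SS
S/IV-2 ? III-2×III-1: ss|Ss|SS
⇒ S over [I-1,I-2,II-1,II-2,III-1,III-2,III-3,IV-1,IV-2]: 384 consistent

II-1 ∈ {Mm SS, Mm Ss}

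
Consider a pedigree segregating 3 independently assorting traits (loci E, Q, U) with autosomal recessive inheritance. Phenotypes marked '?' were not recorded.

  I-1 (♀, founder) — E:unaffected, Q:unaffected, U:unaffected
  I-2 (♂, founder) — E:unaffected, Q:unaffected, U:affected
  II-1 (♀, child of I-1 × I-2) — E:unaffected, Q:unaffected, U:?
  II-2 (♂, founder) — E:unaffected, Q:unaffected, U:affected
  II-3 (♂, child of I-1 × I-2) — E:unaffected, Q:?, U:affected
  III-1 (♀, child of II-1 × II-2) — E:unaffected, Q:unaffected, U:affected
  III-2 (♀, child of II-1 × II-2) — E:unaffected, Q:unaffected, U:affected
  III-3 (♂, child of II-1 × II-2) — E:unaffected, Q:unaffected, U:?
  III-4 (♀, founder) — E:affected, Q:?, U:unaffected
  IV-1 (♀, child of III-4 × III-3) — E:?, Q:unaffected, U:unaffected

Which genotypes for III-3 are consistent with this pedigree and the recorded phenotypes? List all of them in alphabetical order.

E/I-1 un ·: EE|Ee
E/I-2 un ·: EE|Ee
E/II-1 un I-1×I-2: EE|Ee
E/II-2 un ·: EE|Ee
E/II-3 un I-1×I-2: EE|Ee
E/III-1 un II-1×II-2: EE|Ee
E/III-2 un II-1×II-2: EE|Ee
E/III-3 un II-1×II-2: EE|Ee
E/III-4 aff ·: ee
E/IV-1 ? III-4×III-3: Ee|ee
⇒ E over [I-1,I-2,II-1,II-2,II-3,III-1,III-2,III-3,III-4,IV-1]: 235 consistent
Q/I-1 un ·: QQ|Qq
Q/I-2 un ·: QQ|Qq
Q/II-1 un I-1×I-2: QQ|Qq
Q/II-2 un ·: QQ|Qq
Q/II-3 ? I-1×I-2: QQ|Qq|qq
Q/III-1 un II-1×II-2: QQ|Qq
Q/III-2 un II-1×II-2: QQ|Qq
Q/III-3 un II-1×II-2: QQ|Qq
Q/III-4 ? ·: QQ|Qq|qq
Q/IV-1 un III-4×III-3: QQ|Qq
⇒ Q over [I-1,I-2,II-1,II-2,II-3,III-1,III-2,III-3,III-4,IV-1]: 824 consistent
U/I-1 un ·: Uu
U/I-2 aff ·: uu
U/II-1 ? I-1×I-2: Uu|uu
U/II-2 aff ·: uu
U/II-3 aff I-1×I-2: uu
U/III-1 aff II-1×II-2: uu
U/III-2 aff II-1×II-2: uu
U/III-3 ? II-1×II-2: Uu|uu
U/III-4 un ·: UU|Uu
U/IV-1 un III-4×III-3: UU|Uu
⇒ U over [I-1,I-2,II-1,II-2,II-3,III-1,III-2,III-3,III-4,IV-1]: 8 consistent

III-3 ∈ {EE QQ Uu, EE QQ uu, EE Qq Uu, EE Qq uu, Ee QQ Uu, Ee QQ uu, Ee Qq Uu, Ee Qq uu}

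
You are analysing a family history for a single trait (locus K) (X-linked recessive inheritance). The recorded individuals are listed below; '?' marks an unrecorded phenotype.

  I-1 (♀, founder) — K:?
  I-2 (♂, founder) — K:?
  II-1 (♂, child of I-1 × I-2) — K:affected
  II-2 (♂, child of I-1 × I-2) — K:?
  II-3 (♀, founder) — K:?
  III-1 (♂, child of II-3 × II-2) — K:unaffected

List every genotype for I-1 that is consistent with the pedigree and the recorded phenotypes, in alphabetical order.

K/I-1 ? ·: X^KX^k|X^kX^k
K/I-2 ? ·: X^KY|X^kY
K/II-1 aff I-1×I-2: X^kY
K/II-2 ? I-1×I-2: X^KY|X^kY
K/II-3 ? ·: X^KX^K|X^KX^k
K/III-1 un II-3×II-2: X^KY
⇒ K over [I-1,I-2,II-1,II-2,II-3,III-1]: 12 consistent

I-1 ∈ {X^KX^k, X^kX^k}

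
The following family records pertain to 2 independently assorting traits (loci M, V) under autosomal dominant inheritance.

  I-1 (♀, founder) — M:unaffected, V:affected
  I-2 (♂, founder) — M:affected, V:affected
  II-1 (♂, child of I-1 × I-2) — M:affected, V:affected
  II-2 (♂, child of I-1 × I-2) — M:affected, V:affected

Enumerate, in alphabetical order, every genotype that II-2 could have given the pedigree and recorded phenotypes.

M/I-1 un ·: mm
M/I-2 aff ·: Mm|MM
M/II-1 aff I-1×I-2: Mm
M/II-2 aff I-1×I-2: Mm
⇒ M over [I-1,I-2,II-1,II-2]: 2 consistent
V/I-1 aff ·: Vv|VV
V/I-2 aff ·: Vv|VV
V/II-1 aff I-1×I-2: Vv|VV
V/II-2 aff I-1×I-2: Vv|VV
⇒ V over [I-1,I-2,II-1,II-2]: 13 consistent

II-2 ∈ {Mm VV, Mm Vv}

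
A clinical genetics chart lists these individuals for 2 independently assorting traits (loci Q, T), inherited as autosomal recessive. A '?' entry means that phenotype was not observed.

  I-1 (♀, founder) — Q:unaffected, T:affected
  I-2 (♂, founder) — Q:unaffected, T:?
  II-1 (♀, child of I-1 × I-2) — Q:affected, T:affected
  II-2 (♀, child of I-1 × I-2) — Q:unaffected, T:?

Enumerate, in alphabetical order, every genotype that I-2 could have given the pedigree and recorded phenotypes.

I-2 ∈ {Qq Tt, Qq tt}

Q/I-1 un ·: Qq
Q/I-2 un ·: Qq
Q/II-1 aff I-1×I-2: qq
Q/II-2 un I-1×I-2: QQ|Qq
⇒ Q over [I-1,I-2,II-1,II-2]: 2 consistent
T/I-1 aff ·: tt
T/I-2 ? ·: Tt|tt
T/II-1 aff I-1×I-2: tt
T/II-2 ? I-1×I-2: Tt|tt
⇒ T over [I-1,I-2,II-1,II-2]: 3 consistent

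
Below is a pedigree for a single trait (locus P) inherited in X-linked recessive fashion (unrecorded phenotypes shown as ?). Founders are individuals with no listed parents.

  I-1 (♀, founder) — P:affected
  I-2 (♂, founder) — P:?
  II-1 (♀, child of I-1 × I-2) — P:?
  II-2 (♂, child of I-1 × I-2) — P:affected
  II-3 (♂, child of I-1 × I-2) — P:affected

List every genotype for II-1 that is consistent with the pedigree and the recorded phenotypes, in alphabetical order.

II-1 ∈ {X^PX^p, X^pX^p}

P/I-1 aff ·: X^pX^p
P/I-2 ? ·: X^PY|X^pY
P/II-1 ? I-1×I-2: X^PX^p|X^pX^p
P/II-2 aff I-1×I-2: X^pY
P/II-3 aff I-1×I-2: X^pY
⇒ P over [I-1,I-2,II-1,II-2,II-3]: 2 consistent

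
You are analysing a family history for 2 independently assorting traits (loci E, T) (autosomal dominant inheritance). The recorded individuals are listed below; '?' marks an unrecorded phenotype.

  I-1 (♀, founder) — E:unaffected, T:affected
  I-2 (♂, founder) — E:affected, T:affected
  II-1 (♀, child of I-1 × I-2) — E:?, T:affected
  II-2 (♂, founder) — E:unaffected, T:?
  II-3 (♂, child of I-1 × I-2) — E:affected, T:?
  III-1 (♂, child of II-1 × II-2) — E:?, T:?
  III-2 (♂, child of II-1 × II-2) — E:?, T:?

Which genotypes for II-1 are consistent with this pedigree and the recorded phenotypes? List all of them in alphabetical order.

II-1 ∈ {Ee TT, Ee Tt, ee TT, ee Tt}

E/I-1 un ·: ee
E/I-2 aff ·: Ee|EE
E/II-1 ? I-1×I-2: ee|Ee
E/II-2 un ·: ee
E/II-3 aff I-1×I-2: Ee
E/III-1 ? II-1×II-2: ee|Ee
E/III-2 ? II-1×II-2: ee|Ee
⇒ E over [I-1,I-2,II-1,II-2,II-3,III-1,III-2]: 9 consistent
T/I-1 aff ·: Tt|TT
T/I-2 aff ·: Tt|TT
T/II-1 aff I-1×I-2: Tt|TT
T/II-2 ? ·: tt|Tt|TT
T/II-3 ? I-1×I-2: tt|Tt|TT
T/III-1 ? II-1×II-2: tt|Tt|TT
T/III-2 ? II-1×II-2: tt|Tt|TT
⇒ T over [I-1,I-2,II-1,II-2,II-3,III-1,III-2]: 167 consistent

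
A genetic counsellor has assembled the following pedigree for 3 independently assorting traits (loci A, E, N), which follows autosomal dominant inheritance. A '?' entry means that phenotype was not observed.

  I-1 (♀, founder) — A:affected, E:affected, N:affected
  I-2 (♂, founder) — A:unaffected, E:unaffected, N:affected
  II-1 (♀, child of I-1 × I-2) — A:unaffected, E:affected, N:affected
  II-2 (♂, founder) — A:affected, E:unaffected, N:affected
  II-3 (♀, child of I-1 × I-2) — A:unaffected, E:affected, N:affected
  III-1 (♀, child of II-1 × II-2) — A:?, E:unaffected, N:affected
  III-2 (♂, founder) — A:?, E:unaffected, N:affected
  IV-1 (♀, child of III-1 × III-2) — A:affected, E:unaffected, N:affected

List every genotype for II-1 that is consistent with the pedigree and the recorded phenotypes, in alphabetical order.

A/I-1 aff ·: Aa
A/I-2 un ·: aa
A/II-1 un I-1×I-2: aa
A/II-2 aff ·: Aa|AA
A/II-3 un I-1×I-2: aa
A/III-1 ? II-1×II-2: aa|Aa
A/III-2 ? ·: aa|Aa|AA
A/IV-1 aff III-1×III-2: Aa|AA
⇒ A over [I-1,I-2,II-1,II-2,II-3,III-1,III-2,IV-1]: 12 consistent
E/I-1 aff ·: Ee|EE
E/I-2 un ·: ee
E/II-1 aff I-1×I-2: Ee
E/II-2 un ·: ee
E/II-3 aff I-1×I-2: Ee
E/III-1 un II-1×II-2: ee
E/III-2 un ·: ee
E/IV-1 un III-1×III-2: ee
⇒ E over [I-1,I-2,II-1,II-2,II-3,III-1,III-2,IV-1]: 2 consistent
N/I-1 aff ·: Nn|NN
N/I-2 aff ·: Nn|NN
N/II-1 aff I-1×I-2: Nn|NN
N/II-2 aff ·: Nn|NN
N/II-3 aff I-1×I-2: Nn|NN
N/III-1 aff II-1×II-2: Nn|NN
N/III-2 aff ·: Nn|NN
N/IV-1 aff III-1×III-2: Nn|NN
⇒ N over [I-1,I-2,II-1,II-2,II-3,III-1,III-2,IV-1]: 154 consistent

II-1 ∈ {aa Ee NN, aa Ee Nn}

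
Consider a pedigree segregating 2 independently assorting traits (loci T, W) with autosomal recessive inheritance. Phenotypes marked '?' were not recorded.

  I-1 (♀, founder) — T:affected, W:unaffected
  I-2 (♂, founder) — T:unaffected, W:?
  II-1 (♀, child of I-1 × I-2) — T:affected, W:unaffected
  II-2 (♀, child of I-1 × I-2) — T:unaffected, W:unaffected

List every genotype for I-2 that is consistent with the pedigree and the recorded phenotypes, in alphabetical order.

I-2 ∈ {Tt WW, Tt Ww, Tt ww}

T/I-1 aff ·: tt
T/I-2 un ·: Tt
T/II-1 aff I-1×I-2: tt
T/II-2 un I-1×I-2: Tt
⇒ T over [I-1,I-2,II-1,II-2]: 1 consistent
W/I-1 un ·: WW|Ww
W/I-2 ? ·: WW|Ww|ww
W/II-1 un I-1×I-2: WW|Ww
W/II-2 un I-1×I-2: WW|Ww
⇒ W over [I-1,I-2,II-1,II-2]: 15 consistent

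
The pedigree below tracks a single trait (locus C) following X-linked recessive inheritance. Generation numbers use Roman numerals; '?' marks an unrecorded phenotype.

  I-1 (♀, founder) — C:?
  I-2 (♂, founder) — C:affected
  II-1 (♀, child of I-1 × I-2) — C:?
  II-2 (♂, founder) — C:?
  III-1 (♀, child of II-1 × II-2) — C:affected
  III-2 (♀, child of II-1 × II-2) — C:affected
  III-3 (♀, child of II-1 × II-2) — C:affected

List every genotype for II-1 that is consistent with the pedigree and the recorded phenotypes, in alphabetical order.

C/I-1 ? ·: X^CX^C|X^CX^c|X^cX^c
C/I-2 aff ·: X^cY
C/II-1 ? I-1×I-2: X^CX^c|X^cX^c
C/II-2 ? ·: X^cY
C/III-1 aff II-1×II-2: X^cX^c
C/III-2 aff II-1×II-2: X^cX^c
C/III-3 aff II-1×II-2: X^cX^c
⇒ C over [I-1,I-2,II-1,II-2,III-1,III-2,III-3]: 4 consistent

II-1 ∈ {X^CX^c, X^cX^c}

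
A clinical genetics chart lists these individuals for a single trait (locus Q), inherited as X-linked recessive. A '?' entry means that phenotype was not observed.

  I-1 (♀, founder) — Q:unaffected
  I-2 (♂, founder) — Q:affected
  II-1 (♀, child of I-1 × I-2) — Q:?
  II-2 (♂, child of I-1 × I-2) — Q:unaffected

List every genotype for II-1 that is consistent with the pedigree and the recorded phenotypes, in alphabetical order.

Q/I-1 un ·: X^QX^Q|X^QX^q
Q/I-2 aff ·: X^qY
Q/II-1 ? I-1×I-2: X^QX^q|X^qX^q
Q/II-2 un I-1×I-2: X^QY
⇒ Q over [I-1,I-2,II-1,II-2]: 3 consistent

II-1 ∈ {X^QX^q, X^qX^q}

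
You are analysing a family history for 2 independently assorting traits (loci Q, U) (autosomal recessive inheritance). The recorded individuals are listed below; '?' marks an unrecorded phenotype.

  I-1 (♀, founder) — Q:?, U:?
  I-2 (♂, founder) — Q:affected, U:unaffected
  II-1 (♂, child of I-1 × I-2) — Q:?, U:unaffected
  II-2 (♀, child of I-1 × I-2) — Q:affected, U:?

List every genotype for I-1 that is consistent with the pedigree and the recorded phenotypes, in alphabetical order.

Q/I-1 ? ·: Qq|qq
Q/I-2 aff ·: qq
Q/II-1 ? I-1×I-2: Qq|qq
Q/II-2 aff I-1×I-2: qq
⇒ Q over [I-1,I-2,II-1,II-2]: 3 consistent
U/I-1 ? ·: UU|Uu|uu
U/I-2 un ·: UU|Uu
U/II-1 un I-1×I-2: UU|Uu
U/II-2 ? I-1×I-2: UU|Uu|uu
⇒ U over [I-1,I-2,II-1,II-2]: 18 consistent

I-1 ∈ {Qq UU, Qq Uu, Qq uu, qq UU, qq Uu, qq uu}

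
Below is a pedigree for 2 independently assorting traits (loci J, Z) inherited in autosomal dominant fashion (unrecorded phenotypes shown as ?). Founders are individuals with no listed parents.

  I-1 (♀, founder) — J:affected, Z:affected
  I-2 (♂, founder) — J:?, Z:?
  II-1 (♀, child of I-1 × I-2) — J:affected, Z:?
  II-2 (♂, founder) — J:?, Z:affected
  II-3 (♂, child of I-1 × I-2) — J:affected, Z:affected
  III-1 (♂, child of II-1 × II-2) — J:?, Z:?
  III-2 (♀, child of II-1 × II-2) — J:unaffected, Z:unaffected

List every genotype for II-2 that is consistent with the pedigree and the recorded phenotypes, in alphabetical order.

II-2 ∈ {Jj Zz, jj Zz}

J/I-1 aff ·: Jj|JJ
J/I-2 ? ·: jj|Jj|JJ
J/II-1 aff I-1×I-2: Jj
J/II-2 ? ·: jj|Jj
J/II-3 aff I-1×I-2: Jj|JJ
J/III-1 ? II-1×II-2: jj|Jj|JJ
J/III-2 un II-1×II-2: jj
⇒ J over [I-1,I-2,II-1,II-2,II-3,III-1,III-2]: 40 consistent
Z/I-1 aff ·: Zz|ZZ
Z/I-2 ? ·: zz|Zz|ZZ
Z/II-1 ? I-1×I-2: zz|Zz
Z/II-2 aff ·: Zz
Z/II-3 aff I-1×I-2: Zz|ZZ
Z/III-1 ? II-1×II-2: zz|Zz|ZZ
Z/III-2 un II-1×II-2: zz
⇒ Z over [I-1,I-2,II-1,II-2,II-3,III-1,III-2]: 30 consistent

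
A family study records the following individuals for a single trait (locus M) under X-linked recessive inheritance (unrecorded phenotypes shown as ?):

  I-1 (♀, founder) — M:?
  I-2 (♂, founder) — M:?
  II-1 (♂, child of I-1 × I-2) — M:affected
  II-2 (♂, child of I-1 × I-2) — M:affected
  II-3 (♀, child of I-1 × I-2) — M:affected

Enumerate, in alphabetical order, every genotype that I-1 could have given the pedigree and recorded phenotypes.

M/I-1 ? ·: X^MX^m|X^mX^m
M/I-2 ? ·: X^mY
M/II-1 aff I-1×I-2: X^mY
M/II-2 aff I-1×I-2: X^mY
M/II-3 aff I-1×I-2: X^mX^m
⇒ M over [I-1,I-2,II-1,II-2,II-3]: 2 consistent

I-1 ∈ {X^MX^m, X^mX^m}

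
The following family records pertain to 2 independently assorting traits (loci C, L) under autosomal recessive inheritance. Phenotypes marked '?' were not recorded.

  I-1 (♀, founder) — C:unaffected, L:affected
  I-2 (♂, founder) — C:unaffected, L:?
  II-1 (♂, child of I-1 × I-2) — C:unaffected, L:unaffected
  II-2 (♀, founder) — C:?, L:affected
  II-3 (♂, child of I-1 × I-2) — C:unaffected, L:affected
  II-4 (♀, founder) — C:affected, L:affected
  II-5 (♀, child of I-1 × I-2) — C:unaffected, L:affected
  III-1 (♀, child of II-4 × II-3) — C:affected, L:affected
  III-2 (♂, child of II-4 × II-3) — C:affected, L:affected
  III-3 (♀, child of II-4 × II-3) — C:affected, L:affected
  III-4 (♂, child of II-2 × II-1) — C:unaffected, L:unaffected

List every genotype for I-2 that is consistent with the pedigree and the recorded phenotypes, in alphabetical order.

C/I-1 un ·: CC|Cc
C/I-2 un ·: CC|Cc
C/II-1 un I-1×I-2: CC|Cc
C/II-2 ? ·: CC|Cc|cc
C/II-3 un I-1×I-2: Cc
C/II-4 aff ·: cc
C/II-5 un I-1×I-2: CC|Cc
C/III-1 aff II-4×II-3: cc
C/III-2 aff II-4×II-3: cc
C/III-3 aff II-4×II-3: cc
C/III-4 un II-2×II-1: CC|Cc
⇒ C over [I-1,I-2,II-1,II-2,II-3,II-4,II-5,III-1,III-2,III-3,III-4]: 54 consistent
L/I-1 aff ·: ll
L/I-2 ? ·: Ll
L/II-1 un I-1×I-2: Ll
L/II-2 aff ·: ll
L/II-3 aff I-1×I-2: ll
L/II-4 aff ·: ll
L/II-5 aff I-1×I-2: ll
L/III-1 aff II-4×II-3: ll
L/III-2 aff II-4×II-3: ll
L/III-3 aff II-4×II-3: ll
L/III-4 un II-2×II-1: Ll
⇒ L over [I-1,I-2,II-1,II-2,II-3,II-4,II-5,III-1,III-2,III-3,III-4]: 1 consistent

I-2 ∈ {CC Ll, Cc Ll}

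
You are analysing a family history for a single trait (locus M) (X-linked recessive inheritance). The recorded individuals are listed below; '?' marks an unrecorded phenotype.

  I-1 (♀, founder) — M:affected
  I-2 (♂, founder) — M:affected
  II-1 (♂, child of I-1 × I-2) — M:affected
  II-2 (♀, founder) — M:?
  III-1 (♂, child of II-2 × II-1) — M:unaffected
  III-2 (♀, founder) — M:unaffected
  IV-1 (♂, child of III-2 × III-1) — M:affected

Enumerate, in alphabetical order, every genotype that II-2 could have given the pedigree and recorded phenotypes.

M/I-1 aff ·: X^mX^m
M/I-2 aff ·: X^mY
M/II-1 aff I-1×I-2: X^mY
M/II-2 ? ·: X^MX^M|X^MX^m
M/III-1 un II-2×II-1: X^MY
M/III-2 un ·: X^MX^m
M/IV-1 aff III-2×III-1: X^mY
⇒ M over [I-1,I-2,II-1,II-2,III-1,III-2,IV-1]: 2 consistent

II-2 ∈ {X^MX^M, X^MX^m}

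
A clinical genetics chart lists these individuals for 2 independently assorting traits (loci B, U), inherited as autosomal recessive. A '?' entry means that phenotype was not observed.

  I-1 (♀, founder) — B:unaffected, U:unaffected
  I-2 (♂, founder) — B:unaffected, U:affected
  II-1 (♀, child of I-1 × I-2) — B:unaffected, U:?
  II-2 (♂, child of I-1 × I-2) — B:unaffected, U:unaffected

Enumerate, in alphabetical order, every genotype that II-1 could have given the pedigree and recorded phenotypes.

B/I-1 un ·: BB|Bb
B/I-2 un ·: BB|Bb
B/II-1 un I-1×I-2: BB|Bb
B/II-2 un I-1×I-2: BB|Bb
⇒ B over [I-1,I-2,II-1,II-2]: 13 consistent
U/I-1 un ·: UU|Uu
U/I-2 aff ·: uu
U/II-1 ? I-1×I-2: Uu|uu
U/II-2 un I-1×I-2: Uu
⇒ U over [I-1,I-2,II-1,II-2]: 3 consistent

II-1 ∈ {BB Uu, BB uu, Bb Uu, Bb uu}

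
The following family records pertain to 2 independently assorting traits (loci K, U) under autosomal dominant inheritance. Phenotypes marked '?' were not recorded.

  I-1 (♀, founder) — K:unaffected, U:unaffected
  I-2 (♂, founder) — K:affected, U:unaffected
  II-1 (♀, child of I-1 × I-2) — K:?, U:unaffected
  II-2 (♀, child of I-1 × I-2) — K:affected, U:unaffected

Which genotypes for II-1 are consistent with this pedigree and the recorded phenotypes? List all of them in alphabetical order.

II-1 ∈ {Kk uu, kk uu}

K/I-1 un ·: kk
K/I-2 aff ·: Kk|KK
K/II-1 ? I-1×I-2: kk|Kk
K/II-2 aff I-1×I-2: Kk
⇒ K over [I-1,I-2,II-1,II-2]: 3 consistent
U/I-1 un ·: uu
U/I-2 un ·: uu
U/II-1 un I-1×I-2: uu
U/II-2 un I-1×I-2: uu
⇒ U over [I-1,I-2,II-1,II-2]: 1 consistent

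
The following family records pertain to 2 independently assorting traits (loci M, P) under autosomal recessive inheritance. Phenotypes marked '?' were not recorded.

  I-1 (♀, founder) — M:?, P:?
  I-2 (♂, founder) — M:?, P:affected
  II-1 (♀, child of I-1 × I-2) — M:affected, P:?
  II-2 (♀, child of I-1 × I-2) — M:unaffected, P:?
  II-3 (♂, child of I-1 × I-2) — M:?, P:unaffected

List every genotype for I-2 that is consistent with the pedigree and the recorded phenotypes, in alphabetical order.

M/I-1 ? ·: Mm|mm
M/I-2 ? ·: Mm|mm
M/II-1 aff I-1×I-2: mm
M/II-2 un I-1×I-2: MM|Mm
M/II-3 ? I-1×I-2: MM|Mm|mm
⇒ M over [I-1,I-2,II-1,II-2,II-3]: 10 consistent
P/I-1 ? ·: PP|Pp
P/I-2 aff ·: pp
P/II-1 ? I-1×I-2: Pp|pp
P/II-2 ? I-1×I-2: Pp|pp
P/II-3 un I-1×I-2: Pp
⇒ P over [I-1,I-2,II-1,II-2,II-3]: 5 consistent

I-2 ∈ {Mm pp, mm pp}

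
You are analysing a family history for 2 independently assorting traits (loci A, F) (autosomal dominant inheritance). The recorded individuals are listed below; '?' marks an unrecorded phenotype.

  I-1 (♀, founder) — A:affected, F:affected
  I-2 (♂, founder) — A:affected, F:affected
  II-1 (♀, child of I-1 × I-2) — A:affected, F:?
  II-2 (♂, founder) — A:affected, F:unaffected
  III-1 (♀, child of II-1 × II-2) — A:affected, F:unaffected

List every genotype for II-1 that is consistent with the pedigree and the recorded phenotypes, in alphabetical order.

II-1 ∈ {AA Ff, AA ff, Aa Ff, Aa ff}

A/I-1 aff ·: Aa|AA
A/I-2 aff ·: Aa|AA
A/II-1 aff I-1×I-2: Aa|AA
A/II-2 aff ·: Aa|AA
A/III-1 aff II-1×II-2: Aa|AA
⇒ A over [I-1,I-2,II-1,II-2,III-1]: 24 consistent
F/I-1 aff ·: Ff|FF
F/I-2 aff ·: Ff|FF
F/II-1 ? I-1×I-2: ff|Ff
F/II-2 un ·: ff
F/III-1 un II-1×II-2: ff
⇒ F over [I-1,I-2,II-1,II-2,III-1]: 4 consistent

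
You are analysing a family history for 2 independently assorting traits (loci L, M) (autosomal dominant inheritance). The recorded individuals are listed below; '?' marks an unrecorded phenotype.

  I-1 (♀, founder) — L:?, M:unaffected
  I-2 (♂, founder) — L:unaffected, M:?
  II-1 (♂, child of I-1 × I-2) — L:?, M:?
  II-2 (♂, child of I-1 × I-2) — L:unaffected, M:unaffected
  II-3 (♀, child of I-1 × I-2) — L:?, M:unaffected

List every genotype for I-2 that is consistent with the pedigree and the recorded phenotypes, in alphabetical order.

L/I-1 ? ·: ll|Ll
L/I-2 un ·: ll
L/II-1 ? I-1×I-2: ll|Ll
L/II-2 un I-1×I-2: ll
L/II-3 ? I-1×I-2: ll|Ll
⇒ L over [I-1,I-2,II-1,II-2,II-3]: 5 consistent
M/I-1 un ·: mm
M/I-2 ? ·: mm|Mm
M/II-1 ? I-1×I-2: mm|Mm
M/II-2 un I-1×I-2: mm
M/II-3 un I-1×I-2: mm
⇒ M over [I-1,I-2,II-1,II-2,II-3]: 3 consistent

I-2 ∈ {ll Mm, ll mm}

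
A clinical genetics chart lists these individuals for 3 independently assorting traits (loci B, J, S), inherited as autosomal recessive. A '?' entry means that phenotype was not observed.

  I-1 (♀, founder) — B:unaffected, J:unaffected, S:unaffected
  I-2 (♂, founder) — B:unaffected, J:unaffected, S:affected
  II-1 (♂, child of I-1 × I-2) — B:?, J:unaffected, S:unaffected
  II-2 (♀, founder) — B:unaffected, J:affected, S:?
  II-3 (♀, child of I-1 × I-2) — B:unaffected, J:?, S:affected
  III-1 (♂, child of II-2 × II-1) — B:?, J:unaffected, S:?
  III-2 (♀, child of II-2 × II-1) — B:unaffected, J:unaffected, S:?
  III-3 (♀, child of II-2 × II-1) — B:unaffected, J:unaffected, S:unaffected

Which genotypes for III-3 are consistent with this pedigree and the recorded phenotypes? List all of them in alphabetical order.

III-3 ∈ {BB Jj SS, BB Jj Ss, Bb Jj SS, Bb Jj Ss}

B/I-1 un ·: BB|Bb
B/I-2 un ·: BB|Bb
B/II-1 ? I-1×I-2: BB|Bb|bb
B/II-2 un ·: BB|Bb
B/II-3 un I-1×I-2: BB|Bb
B/III-1 ? II-2×II-1: BB|Bb|bb
B/III-2 un II-2×II-1: BB|Bb
B/III-3 un II-2×II-1: BB|Bb
⇒ B over [I-1,I-2,II-1,II-2,II-3,III-1,III-2,III-3]: 189 consistent
J/I-1 un ·: JJ|Jj
J/I-2 un ·: JJ|Jj
J/II-1 un I-1×I-2: JJ|Jj
J/II-2 aff ·: jj
J/II-3 ? I-1×I-2: JJ|Jj|jj
J/III-1 un II-2×II-1: Jj
J/III-2 un II-2×II-1: Jj
J/III-3 un II-2×II-1: Jj
⇒ J over [I-1,I-2,II-1,II-2,II-3,III-1,III-2,III-3]: 15 consistent
S/I-1 un ·: Ss
S/I-2 aff ·: ss
S/II-1 un I-1×I-2: Ss
S/II-2 ? ·: SS|Ss|ss
S/II-3 aff I-1×I-2: ss
S/III-1 ? II-2×II-1: SS|Ss|ss
S/III-2 ? II-2×II-1: SS|Ss|ss
S/III-3 un II-2×II-1: SS|Ss
⇒ S over [I-1,I-2,II-1,II-2,II-3,III-1,III-2,III-3]: 30 consistent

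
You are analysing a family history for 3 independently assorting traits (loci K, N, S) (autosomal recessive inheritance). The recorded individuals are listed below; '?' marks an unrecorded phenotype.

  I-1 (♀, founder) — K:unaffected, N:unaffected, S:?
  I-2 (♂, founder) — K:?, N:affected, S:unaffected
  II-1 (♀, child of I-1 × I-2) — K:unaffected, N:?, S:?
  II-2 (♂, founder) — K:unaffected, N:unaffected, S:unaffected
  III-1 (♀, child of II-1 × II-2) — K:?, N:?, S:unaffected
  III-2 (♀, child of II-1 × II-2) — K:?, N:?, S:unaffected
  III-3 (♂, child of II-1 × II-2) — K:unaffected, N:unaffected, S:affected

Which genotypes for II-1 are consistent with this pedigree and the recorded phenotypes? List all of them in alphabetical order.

II-1 ∈ {KK Nn Ss, KK Nn ss, KK nn Ss, KK nn ss, Kk Nn Ss, Kk Nn ss, Kk nn Ss, Kk nn ss}

K/I-1 un ·: KK|Kk
K/I-2 ? ·: KK|Kk|kk
K/II-1 un I-1×I-2: KK|Kk
K/II-2 un ·: KK|Kk
K/III-1 ? II-1×II-2: KK|Kk|kk
K/III-2 ? II-1×II-2: KK|Kk|kk
K/III-3 un II-1×II-2: KK|Kk
⇒ K over [I-1,I-2,II-1,II-2,III-1,III-2,III-3]: 166 consistent
N/I-1 un ·: NN|Nn
N/I-2 aff ·: nn
N/II-1 ? I-1×I-2: Nn|nn
N/II-2 un ·: NN|Nn
N/III-1 ? II-1×II-2: NN|Nn|nn
N/III-2 ? II-1×II-2: NN|Nn|nn
N/III-3 un II-1×II-2: NN|Nn
⇒ N over [I-1,I-2,II-1,II-2,III-1,III-2,III-3]: 57 consistent
S/I-1 ? ·: SS|Ss|ss
S/I-2 un ·: SS|Ss
S/II-1 ? I-1×I-2: Ss|ss
S/II-2 un ·: Ss
S/III-1 un II-1×II-2: SS|Ss
S/III-2 un II-1×II-2: SS|Ss
S/III-3 aff II-1×II-2: ss
⇒ S over [I-1,I-2,II-1,II-2,III-1,III-2,III-3]: 22 consistent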